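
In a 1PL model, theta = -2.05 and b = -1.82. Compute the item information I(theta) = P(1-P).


P = 1/(1+exp(-(-2.05--1.82))) = 0.4428
I = P*(1-P) = 0.4428 * 0.5572
I = 0.2467

0.2467


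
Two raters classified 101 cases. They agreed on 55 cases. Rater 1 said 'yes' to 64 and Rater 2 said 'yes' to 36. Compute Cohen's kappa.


P_o = 55/101 = 0.544554
P_e = (64*36 + 37*65) / 10201 = 0.461621
kappa = (P_o - P_e) / (1 - P_e)
kappa = (0.544554 - 0.461621) / (1 - 0.461621)
kappa = 0.154

0.154


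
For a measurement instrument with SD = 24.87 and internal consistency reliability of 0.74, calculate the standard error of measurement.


SEM = SD * sqrt(1 - rxx)
SEM = 24.87 * sqrt(1 - 0.74)
SEM = 24.87 * sqrt(0.26) = 24.87 * 0.509902
SEM = 12.6813

12.6813


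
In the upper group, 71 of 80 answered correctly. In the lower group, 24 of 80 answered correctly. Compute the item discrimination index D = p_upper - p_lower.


p_upper = 71/80 = 0.8875
p_lower = 24/80 = 0.3
D = 0.8875 - 0.3 = 0.5875

0.5875


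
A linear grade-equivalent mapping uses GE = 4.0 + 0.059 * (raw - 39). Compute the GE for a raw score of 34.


raw - median = 34 - 39 = -5
slope * diff = 0.059 * -5 = -0.295
GE = 4.0 + -0.295
GE = 3.705

3.705


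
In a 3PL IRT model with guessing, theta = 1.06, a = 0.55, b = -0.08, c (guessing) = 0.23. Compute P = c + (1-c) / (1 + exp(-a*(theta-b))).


logit = 0.55*(1.06 - -0.08) = 0.627
P* = 1/(1 + exp(-0.627)) = 0.6518
P = 0.23 + (1 - 0.23) * 0.6518
P = 0.7319

0.7319


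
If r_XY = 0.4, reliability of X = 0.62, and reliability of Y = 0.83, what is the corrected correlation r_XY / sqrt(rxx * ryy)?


r_corrected = rxy / sqrt(rxx * ryy)
= 0.4 / sqrt(0.62 * 0.83)
= 0.4 / sqrt(0.5146)
= 0.4 / 0.717356
r_corrected = 0.5576

0.5576


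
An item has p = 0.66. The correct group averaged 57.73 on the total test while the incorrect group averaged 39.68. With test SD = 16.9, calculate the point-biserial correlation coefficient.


q = 1 - p = 0.34
rpb = ((M1 - M0) / SD) * sqrt(p * q)
rpb = ((57.73 - 39.68) / 16.9) * sqrt(0.66 * 0.34)
rpb = 0.5059

0.5059


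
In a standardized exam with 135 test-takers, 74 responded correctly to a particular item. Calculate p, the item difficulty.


Item difficulty p = number correct / total examinees
p = 74 / 135
p = 0.5481

0.5481


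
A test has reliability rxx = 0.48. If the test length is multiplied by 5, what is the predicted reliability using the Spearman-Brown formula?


r_new = (n * rxx) / (1 + (n-1) * rxx)
r_new = (5 * 0.48) / (1 + 4 * 0.48)
r_new = 2.4 / 2.92
r_new = 0.8219

0.8219


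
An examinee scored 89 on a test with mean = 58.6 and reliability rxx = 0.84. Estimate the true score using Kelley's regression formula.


T_est = rxx * X + (1 - rxx) * mean
T_est = 0.84 * 89 + 0.16 * 58.6
T_est = 74.76 + 9.376
T_est = 84.136

84.136


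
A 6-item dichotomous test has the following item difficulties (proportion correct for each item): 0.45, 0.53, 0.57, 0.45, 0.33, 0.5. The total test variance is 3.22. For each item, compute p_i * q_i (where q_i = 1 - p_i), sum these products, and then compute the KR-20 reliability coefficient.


For each item, compute p_i * q_i:
  Item 1: 0.45 * 0.55 = 0.2475
  Item 2: 0.53 * 0.47 = 0.2491
  Item 3: 0.57 * 0.43 = 0.2451
  Item 4: 0.45 * 0.55 = 0.2475
  Item 5: 0.33 * 0.67 = 0.2211
  Item 6: 0.5 * 0.5 = 0.25
Sum(p_i * q_i) = 0.2475 + 0.2491 + 0.2451 + 0.2475 + 0.2211 + 0.25 = 1.4603
KR-20 = (k/(k-1)) * (1 - Sum(p_i*q_i) / Var_total)
= (6/5) * (1 - 1.4603/3.22)
= 1.2 * 0.5465
KR-20 = 0.6558

0.6558


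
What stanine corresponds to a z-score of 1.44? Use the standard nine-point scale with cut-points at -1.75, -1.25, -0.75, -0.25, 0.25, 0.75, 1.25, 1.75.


Stanine boundaries: [-1.75, -1.25, -0.75, -0.25, 0.25, 0.75, 1.25, 1.75]
z = 1.44
Check each boundary:
  z >= -1.75 -> could be stanine 2
  z >= -1.25 -> could be stanine 3
  z >= -0.75 -> could be stanine 4
  z >= -0.25 -> could be stanine 5
  z >= 0.25 -> could be stanine 6
  z >= 0.75 -> could be stanine 7
  z >= 1.25 -> could be stanine 8
  z < 1.75
Highest qualifying boundary gives stanine = 8

8


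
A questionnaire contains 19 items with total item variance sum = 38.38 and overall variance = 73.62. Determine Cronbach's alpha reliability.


alpha = (k/(k-1)) * (1 - sum(si^2)/s_total^2)
= (19/18) * (1 - 38.38/73.62)
alpha = 0.5053

0.5053


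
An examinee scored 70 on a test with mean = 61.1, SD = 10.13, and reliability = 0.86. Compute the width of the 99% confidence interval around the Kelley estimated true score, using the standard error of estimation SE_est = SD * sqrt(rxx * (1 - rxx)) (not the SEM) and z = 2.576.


True score estimate = 0.86*70 + 0.14*61.1 = 68.754
SE_est = SD * sqrt(rxx * (1 - rxx)) = 10.13 * sqrt(0.86 * 0.14) = 10.13 * sqrt(0.1204) = 3.514979
CI = T_est +/- z * SE_est, so width = 2 * z * SE_est = 2 * 2.576 * 3.514979
Width = 18.1092

18.1092


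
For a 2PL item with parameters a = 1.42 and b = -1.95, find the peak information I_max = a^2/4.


For 2PL, max info at theta = b = -1.95
I_max = a^2 / 4 = 1.42^2 / 4
= 2.0164 / 4
I_max = 0.5041

0.5041


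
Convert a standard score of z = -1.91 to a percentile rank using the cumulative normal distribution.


CDF(z) = 0.5 * (1 + erf(z/sqrt(2)))
erf(-1.3506) = -0.9439
CDF = 0.0281
Percentile rank = 0.0281 * 100 = 2.81

2.81


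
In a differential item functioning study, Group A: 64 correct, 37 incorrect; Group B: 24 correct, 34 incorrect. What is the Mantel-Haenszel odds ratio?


Odds_A = 64/37 = 1.7297
Odds_B = 24/34 = 0.7059
OR = Odds_A / Odds_B = 1.7297 / 0.7059
Exactly, OR = (64 * 34) / (37 * 24) = 2176 / 888
OR = 2.4505

2.4505


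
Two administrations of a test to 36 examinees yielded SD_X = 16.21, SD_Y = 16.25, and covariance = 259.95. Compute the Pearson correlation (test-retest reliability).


r = cov(X,Y) / (SD_X * SD_Y)
r = 259.95 / (16.21 * 16.25)
r = 259.95 / 263.4125
r = 0.9869

0.9869


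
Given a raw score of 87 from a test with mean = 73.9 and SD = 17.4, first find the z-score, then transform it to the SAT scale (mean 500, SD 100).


z = (X - mean) / SD = (87 - 73.9) / 17.4
z = 13.1 / 17.4
z = 0.7529
SAT-scale = SAT = 500 + 100z
Carry z at full precision (z = 13.1 / 17.4) into the conversion:
SAT-scale = 500 + 100 * (13.1 / 17.4) = 500 + 1310 / 17.4
SAT-scale = 500 + 75.2874
SAT-scale = 575.2874

575.2874


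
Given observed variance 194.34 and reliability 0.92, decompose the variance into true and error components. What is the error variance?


var_true = rxx * var_obs = 0.92 * 194.34 = 178.7928
var_error = var_obs - var_true
var_error = 194.34 - 178.7928
var_error = 15.5472

15.5472


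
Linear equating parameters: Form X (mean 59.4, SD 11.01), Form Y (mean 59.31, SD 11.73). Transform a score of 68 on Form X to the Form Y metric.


slope = SD_Y / SD_X = 11.73 / 11.01 ~ 1.0654
intercept = mean_Y - slope * mean_X = 59.31 - (11.73 / 11.01) * 59.4 ~ -3.9745
Y = slope * X + intercept. To avoid rounding drift from the rounded slope/intercept, evaluate the equivalent form Y = mean_Y + SD_Y * (X - mean_X) / SD_X at full precision:
Y = 59.31 + 11.73 * (68 - 59.4) / 11.01
Y = 59.31 + 11.73 * 8.6 / 11.01
Y = 59.31 + 100.878 / 11.01
Y = 59.31 + 9.1624
Y = 68.4724

68.4724


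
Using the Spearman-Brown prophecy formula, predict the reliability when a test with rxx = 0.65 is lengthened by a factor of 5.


r_new = (n * rxx) / (1 + (n-1) * rxx)
r_new = (5 * 0.65) / (1 + 4 * 0.65)
r_new = 3.25 / 3.6
r_new = 0.9028

0.9028


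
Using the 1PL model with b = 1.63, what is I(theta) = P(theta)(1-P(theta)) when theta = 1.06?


P = 1/(1+exp(-(1.06-1.63))) = 0.3612
I = P*(1-P) = 0.3612 * 0.6388
I = 0.2307

0.2307


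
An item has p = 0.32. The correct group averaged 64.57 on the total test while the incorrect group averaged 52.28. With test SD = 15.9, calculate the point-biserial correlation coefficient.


q = 1 - p = 0.68
rpb = ((M1 - M0) / SD) * sqrt(p * q)
rpb = ((64.57 - 52.28) / 15.9) * sqrt(0.32 * 0.68)
rpb = 0.3606

0.3606


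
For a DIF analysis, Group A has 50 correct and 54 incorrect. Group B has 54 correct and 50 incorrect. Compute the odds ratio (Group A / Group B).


Odds_A = 50/54 = 0.9259
Odds_B = 54/50 = 1.08
OR = Odds_A / Odds_B = 0.9259 / 1.08
Exactly, OR = (50 * 50) / (54 * 54) = 2500 / 2916
OR = 0.8573

0.8573


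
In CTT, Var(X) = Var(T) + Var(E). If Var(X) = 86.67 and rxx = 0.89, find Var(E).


var_true = rxx * var_obs = 0.89 * 86.67 = 77.1363
var_error = var_obs - var_true
var_error = 86.67 - 77.1363
var_error = 9.5337

9.5337


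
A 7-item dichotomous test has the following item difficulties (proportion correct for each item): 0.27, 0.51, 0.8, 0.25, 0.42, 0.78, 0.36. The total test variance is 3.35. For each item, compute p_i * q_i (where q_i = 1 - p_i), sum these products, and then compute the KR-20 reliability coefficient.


For each item, compute p_i * q_i:
  Item 1: 0.27 * 0.73 = 0.1971
  Item 2: 0.51 * 0.49 = 0.2499
  Item 3: 0.8 * 0.2 = 0.16
  Item 4: 0.25 * 0.75 = 0.1875
  Item 5: 0.42 * 0.58 = 0.2436
  Item 6: 0.78 * 0.22 = 0.1716
  Item 7: 0.36 * 0.64 = 0.2304
Sum(p_i * q_i) = 0.1971 + 0.2499 + 0.16 + 0.1875 + 0.2436 + 0.1716 + 0.2304 = 1.4401
KR-20 = (k/(k-1)) * (1 - Sum(p_i*q_i) / Var_total)
= (7/6) * (1 - 1.4401/3.35)
= 1.1667 * 0.5701
KR-20 = 0.6651

0.6651


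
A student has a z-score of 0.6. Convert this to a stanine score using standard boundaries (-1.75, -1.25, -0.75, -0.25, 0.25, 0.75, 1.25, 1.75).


Stanine boundaries: [-1.75, -1.25, -0.75, -0.25, 0.25, 0.75, 1.25, 1.75]
z = 0.6
Check each boundary:
  z >= -1.75 -> could be stanine 2
  z >= -1.25 -> could be stanine 3
  z >= -0.75 -> could be stanine 4
  z >= -0.25 -> could be stanine 5
  z >= 0.25 -> could be stanine 6
  z < 0.75
  z < 1.25
  z < 1.75
Highest qualifying boundary gives stanine = 6

6


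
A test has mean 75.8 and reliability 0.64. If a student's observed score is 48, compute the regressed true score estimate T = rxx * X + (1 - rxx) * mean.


T_est = rxx * X + (1 - rxx) * mean
T_est = 0.64 * 48 + 0.36 * 75.8
T_est = 30.72 + 27.288
T_est = 58.008

58.008


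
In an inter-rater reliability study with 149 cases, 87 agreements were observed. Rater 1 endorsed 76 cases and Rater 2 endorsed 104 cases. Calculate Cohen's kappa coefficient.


P_o = 87/149 = 0.583893
P_e = (76*104 + 73*45) / 22201 = 0.503986
kappa = (P_o - P_e) / (1 - P_e)
kappa = (0.583893 - 0.503986) / (1 - 0.503986)
kappa = 0.1611

0.1611


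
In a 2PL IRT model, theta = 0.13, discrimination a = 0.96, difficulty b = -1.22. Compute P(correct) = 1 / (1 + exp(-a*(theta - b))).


a*(theta - b) = 0.96 * (0.13 - -1.22) = 1.296
exp(-1.296) = 0.2736
P = 1 / (1 + 0.2736)
P = 0.7852

0.7852


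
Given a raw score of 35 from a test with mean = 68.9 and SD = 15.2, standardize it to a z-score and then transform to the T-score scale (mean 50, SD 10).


z = (X - mean) / SD = (35 - 68.9) / 15.2
z = -33.9 / 15.2
z = -2.2303
T-score = T = 50 + 10z
Carry z at full precision (z = -33.9 / 15.2) into the conversion:
T-score = 50 + 10 * (-33.9 / 15.2) = 50 + -339 / 15.2
T-score = 50 + -22.3026
T-score = 27.6974

27.6974


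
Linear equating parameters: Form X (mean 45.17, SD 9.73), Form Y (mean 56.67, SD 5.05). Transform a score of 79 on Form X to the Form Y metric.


slope = SD_Y / SD_X = 5.05 / 9.73 ~ 0.519
intercept = mean_Y - slope * mean_X = 56.67 - (5.05 / 9.73) * 45.17 ~ 33.2262
Y = slope * X + intercept. To avoid rounding drift from the rounded slope/intercept, evaluate the equivalent form Y = mean_Y + SD_Y * (X - mean_X) / SD_X at full precision:
Y = 56.67 + 5.05 * (79 - 45.17) / 9.73
Y = 56.67 + 5.05 * 33.83 / 9.73
Y = 56.67 + 170.8415 / 9.73
Y = 56.67 + 17.5582
Y = 74.2282

74.2282


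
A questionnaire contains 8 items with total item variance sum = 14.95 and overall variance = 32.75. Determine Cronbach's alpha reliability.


alpha = (k/(k-1)) * (1 - sum(si^2)/s_total^2)
= (8/7) * (1 - 14.95/32.75)
alpha = 0.6212

0.6212


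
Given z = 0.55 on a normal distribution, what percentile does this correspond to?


CDF(z) = 0.5 * (1 + erf(z/sqrt(2)))
erf(0.3889) = 0.4177
CDF = 0.7088
Percentile rank = 0.7088 * 100 = 70.88

70.88


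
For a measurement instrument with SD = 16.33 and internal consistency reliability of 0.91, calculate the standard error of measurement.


SEM = SD * sqrt(1 - rxx)
SEM = 16.33 * sqrt(1 - 0.91)
SEM = 16.33 * sqrt(0.09) = 16.33 * 0.3
SEM = 4.899

4.899


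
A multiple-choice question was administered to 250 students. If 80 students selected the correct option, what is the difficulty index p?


Item difficulty p = number correct / total examinees
p = 80 / 250
p = 0.32

0.32


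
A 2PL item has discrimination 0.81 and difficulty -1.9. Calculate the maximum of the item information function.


For 2PL, max info at theta = b = -1.9
I_max = a^2 / 4 = 0.81^2 / 4
= 0.6561 / 4
I_max = 0.164

0.164


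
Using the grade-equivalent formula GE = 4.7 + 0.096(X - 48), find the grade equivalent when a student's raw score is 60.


raw - median = 60 - 48 = 12
slope * diff = 0.096 * 12 = 1.152
GE = 4.7 + 1.152
GE = 5.852

5.852


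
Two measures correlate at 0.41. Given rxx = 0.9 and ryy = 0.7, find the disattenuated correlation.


r_corrected = rxy / sqrt(rxx * ryy)
= 0.41 / sqrt(0.9 * 0.7)
= 0.41 / sqrt(0.63)
= 0.41 / 0.793725
r_corrected = 0.5166

0.5166


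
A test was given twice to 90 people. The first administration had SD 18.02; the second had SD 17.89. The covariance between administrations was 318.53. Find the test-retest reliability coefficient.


r = cov(X,Y) / (SD_X * SD_Y)
r = 318.53 / (18.02 * 17.89)
r = 318.53 / 322.3778
r = 0.9881

0.9881


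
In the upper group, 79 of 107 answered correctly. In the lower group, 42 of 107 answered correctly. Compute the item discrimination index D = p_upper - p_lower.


p_upper = 79/107 = 0.7383
p_lower = 42/107 = 0.3925
D = 0.7383 - 0.3925 = 0.3458

0.3458


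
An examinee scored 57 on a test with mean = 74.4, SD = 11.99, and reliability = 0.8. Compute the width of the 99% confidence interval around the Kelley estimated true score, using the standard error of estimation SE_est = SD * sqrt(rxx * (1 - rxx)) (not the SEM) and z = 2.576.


True score estimate = 0.8*57 + 0.2*74.4 = 60.48
SE_est = SD * sqrt(rxx * (1 - rxx)) = 11.99 * sqrt(0.8 * 0.2) = 11.99 * sqrt(0.16) = 4.796
CI = T_est +/- z * SE_est, so width = 2 * z * SE_est = 2 * 2.576 * 4.796
Width = 24.709

24.709


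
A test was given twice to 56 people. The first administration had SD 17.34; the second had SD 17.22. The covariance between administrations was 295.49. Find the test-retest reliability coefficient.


r = cov(X,Y) / (SD_X * SD_Y)
r = 295.49 / (17.34 * 17.22)
r = 295.49 / 298.5948
r = 0.9896

0.9896


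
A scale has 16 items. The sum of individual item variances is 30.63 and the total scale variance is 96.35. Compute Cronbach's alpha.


alpha = (k/(k-1)) * (1 - sum(si^2)/s_total^2)
= (16/15) * (1 - 30.63/96.35)
alpha = 0.7276

0.7276


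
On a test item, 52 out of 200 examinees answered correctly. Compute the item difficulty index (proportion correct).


Item difficulty p = number correct / total examinees
p = 52 / 200
p = 0.26

0.26


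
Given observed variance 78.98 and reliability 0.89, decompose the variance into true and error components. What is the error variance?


var_true = rxx * var_obs = 0.89 * 78.98 = 70.2922
var_error = var_obs - var_true
var_error = 78.98 - 70.2922
var_error = 8.6878

8.6878


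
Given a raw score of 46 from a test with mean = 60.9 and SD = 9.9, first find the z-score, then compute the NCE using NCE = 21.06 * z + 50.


z = (X - mean) / SD = (46 - 60.9) / 9.9
z = -14.9 / 9.9
z = -1.5051
NCE = NCE = 21.06z + 50
Carry z at full precision (z = -14.9 / 9.9) into the conversion:
NCE = 21.06 * (-14.9 / 9.9) + 50 = -313.794 / 9.9 + 50
NCE = -31.6964 + 50
NCE = 18.3036

18.3036


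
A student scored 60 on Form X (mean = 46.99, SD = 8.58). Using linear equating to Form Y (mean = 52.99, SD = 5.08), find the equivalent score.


slope = SD_Y / SD_X = 5.08 / 8.58 ~ 0.5921
intercept = mean_Y - slope * mean_X = 52.99 - (5.08 / 8.58) * 46.99 ~ 25.1684
Y = slope * X + intercept. To avoid rounding drift from the rounded slope/intercept, evaluate the equivalent form Y = mean_Y + SD_Y * (X - mean_X) / SD_X at full precision:
Y = 52.99 + 5.08 * (60 - 46.99) / 8.58
Y = 52.99 + 5.08 * 13.01 / 8.58
Y = 52.99 + 66.0908 / 8.58
Y = 52.99 + 7.7029
Y = 60.6929

60.6929


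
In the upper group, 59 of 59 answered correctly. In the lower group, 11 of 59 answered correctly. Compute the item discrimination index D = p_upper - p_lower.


p_upper = 59/59 = 1.0
p_lower = 11/59 = 0.1864
D = 1.0 - 0.1864 = 0.8136

0.8136


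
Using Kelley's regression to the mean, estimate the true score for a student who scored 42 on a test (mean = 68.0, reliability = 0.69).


T_est = rxx * X + (1 - rxx) * mean
T_est = 0.69 * 42 + 0.31 * 68.0
T_est = 28.98 + 21.08
T_est = 50.06

50.06


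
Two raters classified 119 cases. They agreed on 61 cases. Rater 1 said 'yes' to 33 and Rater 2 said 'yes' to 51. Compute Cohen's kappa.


P_o = 61/119 = 0.512605
P_e = (33*51 + 86*68) / 14161 = 0.531813
kappa = (P_o - P_e) / (1 - P_e)
kappa = (0.512605 - 0.531813) / (1 - 0.531813)
kappa = -0.041

-0.041


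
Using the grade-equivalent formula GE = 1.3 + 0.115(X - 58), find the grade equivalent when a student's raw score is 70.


raw - median = 70 - 58 = 12
slope * diff = 0.115 * 12 = 1.38
GE = 1.3 + 1.38
GE = 2.68

2.68


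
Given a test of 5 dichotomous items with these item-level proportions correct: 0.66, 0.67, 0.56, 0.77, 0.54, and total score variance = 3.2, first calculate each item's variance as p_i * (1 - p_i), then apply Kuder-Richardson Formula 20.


For each item, compute p_i * q_i:
  Item 1: 0.66 * 0.34 = 0.2244
  Item 2: 0.67 * 0.33 = 0.2211
  Item 3: 0.56 * 0.44 = 0.2464
  Item 4: 0.77 * 0.23 = 0.1771
  Item 5: 0.54 * 0.46 = 0.2484
Sum(p_i * q_i) = 0.2244 + 0.2211 + 0.2464 + 0.1771 + 0.2484 = 1.1174
KR-20 = (k/(k-1)) * (1 - Sum(p_i*q_i) / Var_total)
= (5/4) * (1 - 1.1174/3.2)
= 1.25 * 0.6508
KR-20 = 0.8135

0.8135


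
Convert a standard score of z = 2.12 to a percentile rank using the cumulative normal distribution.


CDF(z) = 0.5 * (1 + erf(z/sqrt(2)))
erf(1.4991) = 0.966
CDF = 0.983
Percentile rank = 0.983 * 100 = 98.3

98.3


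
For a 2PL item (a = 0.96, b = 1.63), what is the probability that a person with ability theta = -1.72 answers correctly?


a*(theta - b) = 0.96 * (-1.72 - 1.63) = -3.216
exp(--3.216) = 24.9282
P = 1 / (1 + 24.9282)
P = 0.0386

0.0386


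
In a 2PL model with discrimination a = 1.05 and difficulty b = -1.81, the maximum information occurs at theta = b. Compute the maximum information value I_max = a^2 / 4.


For 2PL, max info at theta = b = -1.81
I_max = a^2 / 4 = 1.05^2 / 4
= 1.1025 / 4
I_max = 0.2756

0.2756


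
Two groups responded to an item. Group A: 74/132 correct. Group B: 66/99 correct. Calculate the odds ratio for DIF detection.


Odds_A = 74/58 = 1.2759
Odds_B = 66/33 = 2.0
OR = Odds_A / Odds_B = 1.2759 / 2.0
Exactly, OR = (74 * 33) / (58 * 66) = 2442 / 3828
OR = 0.6379

0.6379


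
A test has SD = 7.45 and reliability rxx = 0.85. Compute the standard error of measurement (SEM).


SEM = SD * sqrt(1 - rxx)
SEM = 7.45 * sqrt(1 - 0.85)
SEM = 7.45 * sqrt(0.15) = 7.45 * 0.387298
SEM = 2.8854

2.8854


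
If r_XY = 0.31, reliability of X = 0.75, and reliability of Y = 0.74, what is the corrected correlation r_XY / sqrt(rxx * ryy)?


r_corrected = rxy / sqrt(rxx * ryy)
= 0.31 / sqrt(0.75 * 0.74)
= 0.31 / sqrt(0.555)
= 0.31 / 0.744983
r_corrected = 0.4161

0.4161


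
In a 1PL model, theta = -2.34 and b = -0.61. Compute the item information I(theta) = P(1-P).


P = 1/(1+exp(-(-2.34--0.61))) = 0.1506
I = P*(1-P) = 0.1506 * 0.8494
I = 0.1279

0.1279


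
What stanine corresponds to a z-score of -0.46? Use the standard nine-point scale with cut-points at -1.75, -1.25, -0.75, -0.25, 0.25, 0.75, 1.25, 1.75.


Stanine boundaries: [-1.75, -1.25, -0.75, -0.25, 0.25, 0.75, 1.25, 1.75]
z = -0.46
Check each boundary:
  z >= -1.75 -> could be stanine 2
  z >= -1.25 -> could be stanine 3
  z >= -0.75 -> could be stanine 4
  z < -0.25
  z < 0.25
  z < 0.75
  z < 1.25
  z < 1.75
Highest qualifying boundary gives stanine = 4

4


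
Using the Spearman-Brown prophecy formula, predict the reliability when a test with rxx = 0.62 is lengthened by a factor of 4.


r_new = (n * rxx) / (1 + (n-1) * rxx)
r_new = (4 * 0.62) / (1 + 3 * 0.62)
r_new = 2.48 / 2.86
r_new = 0.8671

0.8671


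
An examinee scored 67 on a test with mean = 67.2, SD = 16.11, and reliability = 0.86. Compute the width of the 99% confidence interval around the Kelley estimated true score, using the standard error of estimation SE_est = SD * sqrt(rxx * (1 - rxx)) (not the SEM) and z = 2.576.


True score estimate = 0.86*67 + 0.14*67.2 = 67.028
SE_est = SD * sqrt(rxx * (1 - rxx)) = 16.11 * sqrt(0.86 * 0.14) = 16.11 * sqrt(0.1204) = 5.589961
CI = T_est +/- z * SE_est, so width = 2 * z * SE_est = 2 * 2.576 * 5.589961
Width = 28.7995

28.7995


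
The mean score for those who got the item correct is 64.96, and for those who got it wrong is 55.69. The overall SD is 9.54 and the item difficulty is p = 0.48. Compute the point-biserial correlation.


q = 1 - p = 0.52
rpb = ((M1 - M0) / SD) * sqrt(p * q)
rpb = ((64.96 - 55.69) / 9.54) * sqrt(0.48 * 0.52)
rpb = 0.4855

0.4855


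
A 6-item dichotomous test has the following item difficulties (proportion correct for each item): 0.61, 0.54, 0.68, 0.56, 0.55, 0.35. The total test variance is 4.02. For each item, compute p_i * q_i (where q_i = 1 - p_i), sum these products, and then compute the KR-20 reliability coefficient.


For each item, compute p_i * q_i:
  Item 1: 0.61 * 0.39 = 0.2379
  Item 2: 0.54 * 0.46 = 0.2484
  Item 3: 0.68 * 0.32 = 0.2176
  Item 4: 0.56 * 0.44 = 0.2464
  Item 5: 0.55 * 0.45 = 0.2475
  Item 6: 0.35 * 0.65 = 0.2275
Sum(p_i * q_i) = 0.2379 + 0.2484 + 0.2176 + 0.2464 + 0.2475 + 0.2275 = 1.4253
KR-20 = (k/(k-1)) * (1 - Sum(p_i*q_i) / Var_total)
= (6/5) * (1 - 1.4253/4.02)
= 1.2 * 0.6454
KR-20 = 0.7745

0.7745


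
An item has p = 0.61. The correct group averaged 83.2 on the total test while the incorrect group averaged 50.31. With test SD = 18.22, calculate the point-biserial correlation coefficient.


q = 1 - p = 0.39
rpb = ((M1 - M0) / SD) * sqrt(p * q)
rpb = ((83.2 - 50.31) / 18.22) * sqrt(0.61 * 0.39)
rpb = 0.8805

0.8805


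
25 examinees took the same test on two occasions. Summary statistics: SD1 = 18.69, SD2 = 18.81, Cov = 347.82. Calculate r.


r = cov(X,Y) / (SD_X * SD_Y)
r = 347.82 / (18.69 * 18.81)
r = 347.82 / 351.5589
r = 0.9894

0.9894


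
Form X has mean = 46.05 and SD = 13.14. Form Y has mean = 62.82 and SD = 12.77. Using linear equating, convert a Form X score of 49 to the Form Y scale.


slope = SD_Y / SD_X = 12.77 / 13.14 ~ 0.9718
intercept = mean_Y - slope * mean_X = 62.82 - (12.77 / 13.14) * 46.05 ~ 18.0667
Y = slope * X + intercept. To avoid rounding drift from the rounded slope/intercept, evaluate the equivalent form Y = mean_Y + SD_Y * (X - mean_X) / SD_X at full precision:
Y = 62.82 + 12.77 * (49 - 46.05) / 13.14
Y = 62.82 + 12.77 * 2.95 / 13.14
Y = 62.82 + 37.6715 / 13.14
Y = 62.82 + 2.8669
Y = 65.6869

65.6869


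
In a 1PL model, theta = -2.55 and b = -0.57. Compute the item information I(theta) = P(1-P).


P = 1/(1+exp(-(-2.55--0.57))) = 0.1213
I = P*(1-P) = 0.1213 * 0.8787
I = 0.1066

0.1066


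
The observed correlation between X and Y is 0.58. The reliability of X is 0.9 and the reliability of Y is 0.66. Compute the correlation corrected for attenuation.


r_corrected = rxy / sqrt(rxx * ryy)
= 0.58 / sqrt(0.9 * 0.66)
= 0.58 / sqrt(0.594)
= 0.58 / 0.770714
r_corrected = 0.7525

0.7525


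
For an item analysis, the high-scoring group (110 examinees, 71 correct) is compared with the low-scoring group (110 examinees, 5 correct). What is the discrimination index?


p_upper = 71/110 = 0.6455
p_lower = 5/110 = 0.0455
D = 0.6455 - 0.0455 = 0.6

0.6


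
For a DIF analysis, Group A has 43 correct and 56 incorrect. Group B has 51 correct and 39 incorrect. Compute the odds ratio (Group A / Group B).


Odds_A = 43/56 = 0.7679
Odds_B = 51/39 = 1.3077
OR = Odds_A / Odds_B = 0.7679 / 1.3077
Exactly, OR = (43 * 39) / (56 * 51) = 1677 / 2856
OR = 0.5872

0.5872


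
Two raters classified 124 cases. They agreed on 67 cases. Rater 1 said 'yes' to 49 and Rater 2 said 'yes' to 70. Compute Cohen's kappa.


P_o = 67/124 = 0.540323
P_e = (49*70 + 75*54) / 15376 = 0.486472
kappa = (P_o - P_e) / (1 - P_e)
kappa = (0.540323 - 0.486472) / (1 - 0.486472)
kappa = 0.1049

0.1049


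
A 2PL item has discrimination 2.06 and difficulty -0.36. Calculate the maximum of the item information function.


For 2PL, max info at theta = b = -0.36
I_max = a^2 / 4 = 2.06^2 / 4
= 4.2436 / 4
I_max = 1.0609

1.0609


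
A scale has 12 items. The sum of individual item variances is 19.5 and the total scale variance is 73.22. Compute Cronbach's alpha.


alpha = (k/(k-1)) * (1 - sum(si^2)/s_total^2)
= (12/11) * (1 - 19.5/73.22)
alpha = 0.8004

0.8004


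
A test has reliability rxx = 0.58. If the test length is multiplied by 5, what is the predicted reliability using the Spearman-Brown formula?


r_new = (n * rxx) / (1 + (n-1) * rxx)
r_new = (5 * 0.58) / (1 + 4 * 0.58)
r_new = 2.9 / 3.32
r_new = 0.8735

0.8735


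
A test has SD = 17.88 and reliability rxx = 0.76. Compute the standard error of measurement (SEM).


SEM = SD * sqrt(1 - rxx)
SEM = 17.88 * sqrt(1 - 0.76)
SEM = 17.88 * sqrt(0.24) = 17.88 * 0.489898
SEM = 8.7594

8.7594


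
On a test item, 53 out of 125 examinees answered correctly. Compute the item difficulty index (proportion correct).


Item difficulty p = number correct / total examinees
p = 53 / 125
p = 0.424

0.424


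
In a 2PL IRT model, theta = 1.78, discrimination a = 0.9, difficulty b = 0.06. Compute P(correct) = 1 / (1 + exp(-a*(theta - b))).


a*(theta - b) = 0.9 * (1.78 - 0.06) = 1.548
exp(-1.548) = 0.2127
P = 1 / (1 + 0.2127)
P = 0.8246

0.8246


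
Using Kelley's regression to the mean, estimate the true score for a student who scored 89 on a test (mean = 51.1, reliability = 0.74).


T_est = rxx * X + (1 - rxx) * mean
T_est = 0.74 * 89 + 0.26 * 51.1
T_est = 65.86 + 13.286
T_est = 79.146

79.146


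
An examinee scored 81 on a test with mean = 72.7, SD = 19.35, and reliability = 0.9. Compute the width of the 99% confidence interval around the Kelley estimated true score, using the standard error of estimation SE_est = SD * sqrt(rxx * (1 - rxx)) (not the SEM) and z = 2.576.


True score estimate = 0.9*81 + 0.1*72.7 = 80.17
SE_est = SD * sqrt(rxx * (1 - rxx)) = 19.35 * sqrt(0.9 * 0.1) = 19.35 * sqrt(0.09) = 5.805
CI = T_est +/- z * SE_est, so width = 2 * z * SE_est = 2 * 2.576 * 5.805
Width = 29.9074

29.9074


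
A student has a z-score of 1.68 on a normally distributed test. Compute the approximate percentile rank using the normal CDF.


CDF(z) = 0.5 * (1 + erf(z/sqrt(2)))
erf(1.1879) = 0.907
CDF = 0.9535
Percentile rank = 0.9535 * 100 = 95.35

95.35


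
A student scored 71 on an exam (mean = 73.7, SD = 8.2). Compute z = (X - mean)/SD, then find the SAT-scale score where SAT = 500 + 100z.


z = (X - mean) / SD = (71 - 73.7) / 8.2
z = -2.7 / 8.2
z = -0.3293
SAT-scale = SAT = 500 + 100z
Carry z at full precision (z = -2.7 / 8.2) into the conversion:
SAT-scale = 500 + 100 * (-2.7 / 8.2) = 500 + -270 / 8.2
SAT-scale = 500 + -32.9268
SAT-scale = 467.0732

467.0732


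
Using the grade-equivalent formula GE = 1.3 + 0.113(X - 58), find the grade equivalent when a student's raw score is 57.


raw - median = 57 - 58 = -1
slope * diff = 0.113 * -1 = -0.113
GE = 1.3 + -0.113
GE = 1.187

1.187


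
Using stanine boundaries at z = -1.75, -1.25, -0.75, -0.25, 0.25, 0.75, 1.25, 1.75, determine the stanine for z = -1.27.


Stanine boundaries: [-1.75, -1.25, -0.75, -0.25, 0.25, 0.75, 1.25, 1.75]
z = -1.27
Check each boundary:
  z >= -1.75 -> could be stanine 2
  z < -1.25
  z < -0.75
  z < -0.25
  z < 0.25
  z < 0.75
  z < 1.25
  z < 1.75
Highest qualifying boundary gives stanine = 2

2


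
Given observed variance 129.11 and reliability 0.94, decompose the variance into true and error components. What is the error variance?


var_true = rxx * var_obs = 0.94 * 129.11 = 121.3634
var_error = var_obs - var_true
var_error = 129.11 - 121.3634
var_error = 7.7466

7.7466


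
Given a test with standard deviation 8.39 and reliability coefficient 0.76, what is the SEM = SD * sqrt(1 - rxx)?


SEM = SD * sqrt(1 - rxx)
SEM = 8.39 * sqrt(1 - 0.76)
SEM = 8.39 * sqrt(0.24) = 8.39 * 0.489898
SEM = 4.1102

4.1102


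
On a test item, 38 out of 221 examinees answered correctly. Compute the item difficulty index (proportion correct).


Item difficulty p = number correct / total examinees
p = 38 / 221
p = 0.1719

0.1719


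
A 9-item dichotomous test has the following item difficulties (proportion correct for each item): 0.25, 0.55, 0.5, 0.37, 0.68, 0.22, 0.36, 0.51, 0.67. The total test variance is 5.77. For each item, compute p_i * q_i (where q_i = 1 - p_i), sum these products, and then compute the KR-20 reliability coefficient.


For each item, compute p_i * q_i:
  Item 1: 0.25 * 0.75 = 0.1875
  Item 2: 0.55 * 0.45 = 0.2475
  Item 3: 0.5 * 0.5 = 0.25
  Item 4: 0.37 * 0.63 = 0.2331
  Item 5: 0.68 * 0.32 = 0.2176
  Item 6: 0.22 * 0.78 = 0.1716
  Item 7: 0.36 * 0.64 = 0.2304
  Item 8: 0.51 * 0.49 = 0.2499
  Item 9: 0.67 * 0.33 = 0.2211
Sum(p_i * q_i) = 0.1875 + 0.2475 + 0.25 + 0.2331 + 0.2176 + 0.1716 + 0.2304 + 0.2499 + 0.2211 = 2.0087
KR-20 = (k/(k-1)) * (1 - Sum(p_i*q_i) / Var_total)
= (9/8) * (1 - 2.0087/5.77)
= 1.125 * 0.6519
KR-20 = 0.7334

0.7334


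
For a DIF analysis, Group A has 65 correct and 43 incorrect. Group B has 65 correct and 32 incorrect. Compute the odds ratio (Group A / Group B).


Odds_A = 65/43 = 1.5116
Odds_B = 65/32 = 2.0312
OR = Odds_A / Odds_B = 1.5116 / 2.0312
Exactly, OR = (65 * 32) / (43 * 65) = 2080 / 2795
OR = 0.7442

0.7442


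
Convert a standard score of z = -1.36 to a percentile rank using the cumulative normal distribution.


CDF(z) = 0.5 * (1 + erf(z/sqrt(2)))
erf(-0.9617) = -0.8262
CDF = 0.0869
Percentile rank = 0.0869 * 100 = 8.69

8.69


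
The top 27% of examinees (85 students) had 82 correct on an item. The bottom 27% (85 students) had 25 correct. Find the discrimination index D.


p_upper = 82/85 = 0.9647
p_lower = 25/85 = 0.2941
D = 0.9647 - 0.2941 = 0.6706

0.6706


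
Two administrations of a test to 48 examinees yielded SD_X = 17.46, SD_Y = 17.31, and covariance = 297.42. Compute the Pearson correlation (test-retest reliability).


r = cov(X,Y) / (SD_X * SD_Y)
r = 297.42 / (17.46 * 17.31)
r = 297.42 / 302.2326
r = 0.9841

0.9841


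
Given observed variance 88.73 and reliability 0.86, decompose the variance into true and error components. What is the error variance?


var_true = rxx * var_obs = 0.86 * 88.73 = 76.3078
var_error = var_obs - var_true
var_error = 88.73 - 76.3078
var_error = 12.4222

12.4222


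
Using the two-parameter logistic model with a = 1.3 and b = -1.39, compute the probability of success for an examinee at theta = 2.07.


a*(theta - b) = 1.3 * (2.07 - -1.39) = 4.498
exp(-4.498) = 0.0111
P = 1 / (1 + 0.0111)
P = 0.989

0.989


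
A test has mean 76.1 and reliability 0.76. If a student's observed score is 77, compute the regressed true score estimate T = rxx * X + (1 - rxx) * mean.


T_est = rxx * X + (1 - rxx) * mean
T_est = 0.76 * 77 + 0.24 * 76.1
T_est = 58.52 + 18.264
T_est = 76.784

76.784


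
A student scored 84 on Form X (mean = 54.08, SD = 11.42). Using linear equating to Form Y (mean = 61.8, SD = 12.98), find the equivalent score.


slope = SD_Y / SD_X = 12.98 / 11.42 ~ 1.1366
intercept = mean_Y - slope * mean_X = 61.8 - (12.98 / 11.42) * 54.08 ~ 0.3325
Y = slope * X + intercept. To avoid rounding drift from the rounded slope/intercept, evaluate the equivalent form Y = mean_Y + SD_Y * (X - mean_X) / SD_X at full precision:
Y = 61.8 + 12.98 * (84 - 54.08) / 11.42
Y = 61.8 + 12.98 * 29.92 / 11.42
Y = 61.8 + 388.3616 / 11.42
Y = 61.8 + 34.0071
Y = 95.8071

95.8071


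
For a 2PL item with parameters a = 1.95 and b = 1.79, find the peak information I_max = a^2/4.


For 2PL, max info at theta = b = 1.79
I_max = a^2 / 4 = 1.95^2 / 4
= 3.8025 / 4
I_max = 0.9506

0.9506


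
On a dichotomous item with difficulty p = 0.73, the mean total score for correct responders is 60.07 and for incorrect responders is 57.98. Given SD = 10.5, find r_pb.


q = 1 - p = 0.27
rpb = ((M1 - M0) / SD) * sqrt(p * q)
rpb = ((60.07 - 57.98) / 10.5) * sqrt(0.73 * 0.27)
rpb = 0.0884

0.0884


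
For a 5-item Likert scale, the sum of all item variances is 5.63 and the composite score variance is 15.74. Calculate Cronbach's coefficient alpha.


alpha = (k/(k-1)) * (1 - sum(si^2)/s_total^2)
= (5/4) * (1 - 5.63/15.74)
alpha = 0.8029

0.8029


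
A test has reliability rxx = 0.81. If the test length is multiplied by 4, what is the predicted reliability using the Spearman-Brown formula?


r_new = (n * rxx) / (1 + (n-1) * rxx)
r_new = (4 * 0.81) / (1 + 3 * 0.81)
r_new = 3.24 / 3.43
r_new = 0.9446

0.9446


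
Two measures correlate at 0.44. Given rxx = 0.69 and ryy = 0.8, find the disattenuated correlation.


r_corrected = rxy / sqrt(rxx * ryy)
= 0.44 / sqrt(0.69 * 0.8)
= 0.44 / sqrt(0.552)
= 0.44 / 0.742967
r_corrected = 0.5922

0.5922


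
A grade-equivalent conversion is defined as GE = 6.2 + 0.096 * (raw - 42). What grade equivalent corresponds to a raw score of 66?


raw - median = 66 - 42 = 24
slope * diff = 0.096 * 24 = 2.304
GE = 6.2 + 2.304
GE = 8.504

8.504


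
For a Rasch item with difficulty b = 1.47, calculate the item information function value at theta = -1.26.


P = 1/(1+exp(-(-1.26-1.47))) = 0.0612
I = P*(1-P) = 0.0612 * 0.9388
I = 0.0575

0.0575


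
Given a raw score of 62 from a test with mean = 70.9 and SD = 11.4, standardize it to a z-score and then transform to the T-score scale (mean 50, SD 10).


z = (X - mean) / SD = (62 - 70.9) / 11.4
z = -8.9 / 11.4
z = -0.7807
T-score = T = 50 + 10z
Carry z at full precision (z = -8.9 / 11.4) into the conversion:
T-score = 50 + 10 * (-8.9 / 11.4) = 50 + -89 / 11.4
T-score = 50 + -7.807
T-score = 42.193

42.193


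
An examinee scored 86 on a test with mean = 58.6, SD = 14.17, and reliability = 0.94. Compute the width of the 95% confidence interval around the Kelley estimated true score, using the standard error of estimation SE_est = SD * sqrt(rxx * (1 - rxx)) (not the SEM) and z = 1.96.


True score estimate = 0.94*86 + 0.06*58.6 = 84.356
SE_est = SD * sqrt(rxx * (1 - rxx)) = 14.17 * sqrt(0.94 * 0.06) = 14.17 * sqrt(0.0564) = 3.365189
CI = T_est +/- z * SE_est, so width = 2 * z * SE_est = 2 * 1.96 * 3.365189
Width = 13.1915

13.1915


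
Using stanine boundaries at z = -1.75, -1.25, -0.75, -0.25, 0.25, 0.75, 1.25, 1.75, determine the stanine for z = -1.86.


Stanine boundaries: [-1.75, -1.25, -0.75, -0.25, 0.25, 0.75, 1.25, 1.75]
z = -1.86
Check each boundary:
  z < -1.75
  z < -1.25
  z < -0.75
  z < -0.25
  z < 0.25
  z < 0.75
  z < 1.25
  z < 1.75
Highest qualifying boundary gives stanine = 1

1


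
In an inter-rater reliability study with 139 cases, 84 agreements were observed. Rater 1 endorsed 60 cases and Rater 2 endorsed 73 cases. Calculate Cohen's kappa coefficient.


P_o = 84/139 = 0.604317
P_e = (60*73 + 79*66) / 19321 = 0.496558
kappa = (P_o - P_e) / (1 - P_e)
kappa = (0.604317 - 0.496558) / (1 - 0.496558)
kappa = 0.214

0.214


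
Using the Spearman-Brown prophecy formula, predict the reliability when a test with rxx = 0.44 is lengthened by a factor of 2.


r_new = (n * rxx) / (1 + (n-1) * rxx)
r_new = (2 * 0.44) / (1 + 1 * 0.44)
r_new = 0.88 / 1.44
r_new = 0.6111

0.6111


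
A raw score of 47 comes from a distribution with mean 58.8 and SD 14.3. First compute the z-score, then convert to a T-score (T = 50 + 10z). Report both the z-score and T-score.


z = (X - mean) / SD = (47 - 58.8) / 14.3
z = -11.8 / 14.3
z = -0.8252
T-score = T = 50 + 10z
Carry z at full precision (z = -11.8 / 14.3) into the conversion:
T-score = 50 + 10 * (-11.8 / 14.3) = 50 + -118 / 14.3
T-score = 50 + -8.2517
T-score = 41.7483

41.7483


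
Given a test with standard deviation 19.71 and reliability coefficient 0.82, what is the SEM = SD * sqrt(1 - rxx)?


SEM = SD * sqrt(1 - rxx)
SEM = 19.71 * sqrt(1 - 0.82)
SEM = 19.71 * sqrt(0.18) = 19.71 * 0.424264
SEM = 8.3622

8.3622


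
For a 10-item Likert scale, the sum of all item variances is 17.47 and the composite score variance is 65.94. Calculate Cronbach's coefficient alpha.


alpha = (k/(k-1)) * (1 - sum(si^2)/s_total^2)
= (10/9) * (1 - 17.47/65.94)
alpha = 0.8167

0.8167


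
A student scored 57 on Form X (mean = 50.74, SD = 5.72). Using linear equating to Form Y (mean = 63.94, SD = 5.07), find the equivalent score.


slope = SD_Y / SD_X = 5.07 / 5.72 ~ 0.8864
intercept = mean_Y - slope * mean_X = 63.94 - (5.07 / 5.72) * 50.74 ~ 18.9659
Y = slope * X + intercept. To avoid rounding drift from the rounded slope/intercept, evaluate the equivalent form Y = mean_Y + SD_Y * (X - mean_X) / SD_X at full precision:
Y = 63.94 + 5.07 * (57 - 50.74) / 5.72
Y = 63.94 + 5.07 * 6.26 / 5.72
Y = 63.94 + 31.7382 / 5.72
Y = 63.94 + 5.5486
Y = 69.4886

69.4886


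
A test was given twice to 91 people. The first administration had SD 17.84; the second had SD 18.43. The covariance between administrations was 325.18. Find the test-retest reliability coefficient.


r = cov(X,Y) / (SD_X * SD_Y)
r = 325.18 / (17.84 * 18.43)
r = 325.18 / 328.7912
r = 0.989

0.989


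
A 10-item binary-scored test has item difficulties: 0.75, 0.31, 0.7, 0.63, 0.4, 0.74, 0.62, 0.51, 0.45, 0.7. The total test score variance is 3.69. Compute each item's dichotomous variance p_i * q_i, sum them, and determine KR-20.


For each item, compute p_i * q_i:
  Item 1: 0.75 * 0.25 = 0.1875
  Item 2: 0.31 * 0.69 = 0.2139
  Item 3: 0.7 * 0.3 = 0.21
  Item 4: 0.63 * 0.37 = 0.2331
  Item 5: 0.4 * 0.6 = 0.24
  Item 6: 0.74 * 0.26 = 0.1924
  Item 7: 0.62 * 0.38 = 0.2356
  Item 8: 0.51 * 0.49 = 0.2499
  Item 9: 0.45 * 0.55 = 0.2475
  Item 10: 0.7 * 0.3 = 0.21
Sum(p_i * q_i) = 0.1875 + 0.2139 + 0.21 + 0.2331 + 0.24 + 0.1924 + 0.2356 + 0.2499 + 0.2475 + 0.21 = 2.2199
KR-20 = (k/(k-1)) * (1 - Sum(p_i*q_i) / Var_total)
= (10/9) * (1 - 2.2199/3.69)
= 1.1111 * 0.3984
KR-20 = 0.4427

0.4427


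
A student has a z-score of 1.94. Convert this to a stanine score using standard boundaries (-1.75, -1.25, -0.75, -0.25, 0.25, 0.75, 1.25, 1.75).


Stanine boundaries: [-1.75, -1.25, -0.75, -0.25, 0.25, 0.75, 1.25, 1.75]
z = 1.94
Check each boundary:
  z >= -1.75 -> could be stanine 2
  z >= -1.25 -> could be stanine 3
  z >= -0.75 -> could be stanine 4
  z >= -0.25 -> could be stanine 5
  z >= 0.25 -> could be stanine 6
  z >= 0.75 -> could be stanine 7
  z >= 1.25 -> could be stanine 8
  z >= 1.75 -> could be stanine 9
Highest qualifying boundary gives stanine = 9

9


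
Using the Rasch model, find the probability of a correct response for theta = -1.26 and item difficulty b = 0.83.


theta - b = -1.26 - 0.83 = -2.09
exp(-(theta - b)) = exp(2.09) = 8.0849
P = 1 / (1 + 8.0849)
P = 0.1101

0.1101


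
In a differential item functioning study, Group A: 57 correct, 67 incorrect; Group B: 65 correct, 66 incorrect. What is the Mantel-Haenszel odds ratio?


Odds_A = 57/67 = 0.8507
Odds_B = 65/66 = 0.9848
OR = Odds_A / Odds_B = 0.8507 / 0.9848
Exactly, OR = (57 * 66) / (67 * 65) = 3762 / 4355
OR = 0.8638

0.8638


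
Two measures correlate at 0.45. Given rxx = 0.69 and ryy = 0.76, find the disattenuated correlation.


r_corrected = rxy / sqrt(rxx * ryy)
= 0.45 / sqrt(0.69 * 0.76)
= 0.45 / sqrt(0.5244)
= 0.45 / 0.724155
r_corrected = 0.6214

0.6214
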